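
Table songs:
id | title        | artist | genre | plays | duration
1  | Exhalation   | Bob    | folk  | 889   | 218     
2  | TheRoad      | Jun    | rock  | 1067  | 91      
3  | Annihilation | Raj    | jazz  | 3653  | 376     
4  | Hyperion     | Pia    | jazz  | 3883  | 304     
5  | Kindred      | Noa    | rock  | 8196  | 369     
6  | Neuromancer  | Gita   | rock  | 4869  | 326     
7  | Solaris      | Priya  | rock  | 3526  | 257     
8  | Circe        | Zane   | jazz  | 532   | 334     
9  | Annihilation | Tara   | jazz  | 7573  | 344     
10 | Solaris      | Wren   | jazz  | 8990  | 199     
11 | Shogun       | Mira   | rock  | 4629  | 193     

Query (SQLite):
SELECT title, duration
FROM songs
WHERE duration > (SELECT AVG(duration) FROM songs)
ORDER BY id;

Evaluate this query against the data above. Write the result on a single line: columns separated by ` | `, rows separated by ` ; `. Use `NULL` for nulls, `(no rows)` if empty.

Scalar subquery: AVG(duration) over all songs rows = 273.727273 (≈; comparison uses full precision).
Keep rows where duration > that value.

Annihilation | 376 ; Hyperion | 304 ; Kindred | 369 ; Neuromancer | 326 ; Circe | 334 ; Annihilation | 344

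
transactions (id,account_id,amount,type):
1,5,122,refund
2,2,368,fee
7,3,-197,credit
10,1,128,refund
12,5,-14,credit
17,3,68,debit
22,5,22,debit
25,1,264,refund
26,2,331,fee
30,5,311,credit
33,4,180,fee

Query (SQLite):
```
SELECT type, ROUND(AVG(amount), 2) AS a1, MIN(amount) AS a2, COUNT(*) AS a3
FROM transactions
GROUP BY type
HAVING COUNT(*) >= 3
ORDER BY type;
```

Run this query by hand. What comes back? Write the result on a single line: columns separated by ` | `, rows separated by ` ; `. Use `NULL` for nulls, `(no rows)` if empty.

credit | 33.33 | -197 | 3 ; fee | 293 | 180 | 3 ; refund | 171.33 | 122 | 3

Group transactions by type.
Per group compute: ROUND(AVG(amount), 2), MIN(amount), COUNT(*).
HAVING: drop groups with fewer than 3 rows.
  credit: ids {7, 12, 30} → ROUND(AVG(amount), 2)=33.33, MIN(amount)=-197, COUNT(*)=3
  debit: ids {17, 22} → ROUND(AVG(amount), 2)=45, MIN(amount)=22, COUNT(*)=2
  fee: ids {2, 26, 33} → ROUND(AVG(amount), 2)=293, MIN(amount)=180, COUNT(*)=3
  refund: ids {1, 10, 25} → ROUND(AVG(amount), 2)=171.33, MIN(amount)=122, COUNT(*)=3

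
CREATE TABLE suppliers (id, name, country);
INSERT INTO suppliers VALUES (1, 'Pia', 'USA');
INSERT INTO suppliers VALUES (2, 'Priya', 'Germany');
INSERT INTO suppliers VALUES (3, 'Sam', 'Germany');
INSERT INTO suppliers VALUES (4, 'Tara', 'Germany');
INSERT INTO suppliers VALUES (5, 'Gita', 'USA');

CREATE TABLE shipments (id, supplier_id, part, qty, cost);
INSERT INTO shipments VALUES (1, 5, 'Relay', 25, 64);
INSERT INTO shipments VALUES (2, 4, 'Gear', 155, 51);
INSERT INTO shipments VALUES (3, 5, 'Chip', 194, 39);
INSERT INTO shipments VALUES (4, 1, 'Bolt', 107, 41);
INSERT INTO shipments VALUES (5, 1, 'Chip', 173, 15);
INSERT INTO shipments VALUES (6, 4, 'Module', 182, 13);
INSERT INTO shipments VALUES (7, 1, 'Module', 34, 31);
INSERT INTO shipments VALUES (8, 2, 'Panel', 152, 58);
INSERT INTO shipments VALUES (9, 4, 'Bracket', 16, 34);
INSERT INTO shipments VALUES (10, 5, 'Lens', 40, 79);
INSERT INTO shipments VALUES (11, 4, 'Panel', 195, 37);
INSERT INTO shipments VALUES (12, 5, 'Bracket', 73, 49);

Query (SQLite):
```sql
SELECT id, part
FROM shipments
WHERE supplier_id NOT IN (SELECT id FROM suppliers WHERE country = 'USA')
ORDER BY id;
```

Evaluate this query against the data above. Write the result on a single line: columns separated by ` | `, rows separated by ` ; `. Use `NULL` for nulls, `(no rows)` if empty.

2 | Gear ; 6 | Module ; 8 | Panel ; 9 | Bracket ; 11 | Panel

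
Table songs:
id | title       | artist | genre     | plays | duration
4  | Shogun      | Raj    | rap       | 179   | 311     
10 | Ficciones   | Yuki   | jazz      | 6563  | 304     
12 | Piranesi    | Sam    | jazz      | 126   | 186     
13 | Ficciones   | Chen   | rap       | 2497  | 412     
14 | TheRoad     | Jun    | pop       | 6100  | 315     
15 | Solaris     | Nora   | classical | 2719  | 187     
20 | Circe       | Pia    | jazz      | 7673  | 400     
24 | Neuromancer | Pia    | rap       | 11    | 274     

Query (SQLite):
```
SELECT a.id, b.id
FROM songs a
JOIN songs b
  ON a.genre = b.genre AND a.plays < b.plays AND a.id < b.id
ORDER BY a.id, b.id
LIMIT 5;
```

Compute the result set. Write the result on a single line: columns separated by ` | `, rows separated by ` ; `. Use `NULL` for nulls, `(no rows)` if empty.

Pairs (a,b) with same genre, a.plays < b.plays, a.id < b.id.
genre groups: classical:{15} jazz:{10,12,20} pop:{14} rap:{4,13,24}
Ordered by (a.id, b.id); first 5.

4 | 13 ; 10 | 20 ; 12 | 20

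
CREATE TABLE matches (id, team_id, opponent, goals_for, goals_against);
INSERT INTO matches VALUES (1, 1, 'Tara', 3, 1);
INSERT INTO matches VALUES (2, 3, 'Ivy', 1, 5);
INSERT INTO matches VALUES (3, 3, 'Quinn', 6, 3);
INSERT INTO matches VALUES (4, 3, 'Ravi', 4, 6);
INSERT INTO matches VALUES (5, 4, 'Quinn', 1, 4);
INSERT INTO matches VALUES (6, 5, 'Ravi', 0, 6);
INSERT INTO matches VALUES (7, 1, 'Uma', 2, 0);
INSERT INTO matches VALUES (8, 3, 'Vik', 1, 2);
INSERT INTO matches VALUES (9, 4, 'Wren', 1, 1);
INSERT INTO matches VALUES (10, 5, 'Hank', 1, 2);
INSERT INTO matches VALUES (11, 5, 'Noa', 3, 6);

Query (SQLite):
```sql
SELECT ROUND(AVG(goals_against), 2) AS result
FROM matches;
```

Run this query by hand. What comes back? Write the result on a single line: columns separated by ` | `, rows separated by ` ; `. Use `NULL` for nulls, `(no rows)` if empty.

All goals_against values: [1, 5, 3, 6, 4, 6, 0, 2, 1, 2, 6].
AVG = 36 / 11 (rounded to 2 dp).

3.27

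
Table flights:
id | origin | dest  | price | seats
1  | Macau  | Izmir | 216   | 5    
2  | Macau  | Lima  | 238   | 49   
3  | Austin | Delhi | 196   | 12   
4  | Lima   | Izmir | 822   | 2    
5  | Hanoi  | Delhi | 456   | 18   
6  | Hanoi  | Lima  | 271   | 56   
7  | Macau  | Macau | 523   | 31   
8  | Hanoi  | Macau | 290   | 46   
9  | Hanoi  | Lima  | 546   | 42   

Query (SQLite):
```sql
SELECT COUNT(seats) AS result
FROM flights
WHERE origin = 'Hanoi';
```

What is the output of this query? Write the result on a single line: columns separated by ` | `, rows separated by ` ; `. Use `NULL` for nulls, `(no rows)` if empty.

4

Rows where origin='Hanoi' → seats values: [18, 56, 46, 42].
COUNT(seats) counts non-NULL values → 4.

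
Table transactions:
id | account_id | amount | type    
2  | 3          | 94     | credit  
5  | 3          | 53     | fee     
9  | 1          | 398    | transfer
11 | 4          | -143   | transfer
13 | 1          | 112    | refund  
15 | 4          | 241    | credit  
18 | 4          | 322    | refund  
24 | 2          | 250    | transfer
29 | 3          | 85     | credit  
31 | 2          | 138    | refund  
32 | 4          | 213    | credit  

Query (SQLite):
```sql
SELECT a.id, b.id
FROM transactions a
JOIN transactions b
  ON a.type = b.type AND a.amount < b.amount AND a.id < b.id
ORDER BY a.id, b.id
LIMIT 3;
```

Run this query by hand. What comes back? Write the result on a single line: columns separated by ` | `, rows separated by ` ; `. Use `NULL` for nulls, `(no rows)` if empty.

2 | 15 ; 2 | 32 ; 11 | 24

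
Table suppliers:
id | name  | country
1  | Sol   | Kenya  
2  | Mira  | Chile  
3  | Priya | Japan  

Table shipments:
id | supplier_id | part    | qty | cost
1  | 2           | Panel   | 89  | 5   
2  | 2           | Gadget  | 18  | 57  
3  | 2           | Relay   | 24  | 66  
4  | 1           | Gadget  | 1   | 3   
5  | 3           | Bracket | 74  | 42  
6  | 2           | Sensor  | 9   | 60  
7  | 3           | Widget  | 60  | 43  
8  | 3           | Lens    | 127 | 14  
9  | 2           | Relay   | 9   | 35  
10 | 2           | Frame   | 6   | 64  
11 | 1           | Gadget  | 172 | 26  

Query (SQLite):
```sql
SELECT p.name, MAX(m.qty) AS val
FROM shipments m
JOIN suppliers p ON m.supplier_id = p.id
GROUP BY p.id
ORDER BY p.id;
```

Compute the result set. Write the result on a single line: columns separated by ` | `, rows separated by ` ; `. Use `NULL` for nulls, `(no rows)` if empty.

Sol | 172 ; Mira | 89 ; Priya | 127

Join each shipments row to its suppliers via supplier_id.
Group joined rows by suppliers.id; compute MAX(m.qty) per group.
  1: ids {4, 11} → MAX(m.qty)=172
  2: ids {1, 2, 3, 6, 9, 10} → MAX(m.qty)=89
  3: ids {5, 7, 8} → MAX(m.qty)=127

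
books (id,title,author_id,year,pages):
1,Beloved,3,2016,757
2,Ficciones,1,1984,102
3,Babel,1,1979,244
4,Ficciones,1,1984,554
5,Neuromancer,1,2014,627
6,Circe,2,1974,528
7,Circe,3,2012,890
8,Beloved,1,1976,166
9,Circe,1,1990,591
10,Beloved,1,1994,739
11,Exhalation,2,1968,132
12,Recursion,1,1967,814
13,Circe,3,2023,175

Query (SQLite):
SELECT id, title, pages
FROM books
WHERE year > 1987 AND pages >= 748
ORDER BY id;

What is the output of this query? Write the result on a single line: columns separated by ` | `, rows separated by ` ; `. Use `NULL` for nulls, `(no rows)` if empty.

year > 1987: ids {1, 5, 7, 9, 10, 13}
pages >= 748: ids {1, 7, 12}
Combine with AND.

1 | Beloved | 757 ; 7 | Circe | 890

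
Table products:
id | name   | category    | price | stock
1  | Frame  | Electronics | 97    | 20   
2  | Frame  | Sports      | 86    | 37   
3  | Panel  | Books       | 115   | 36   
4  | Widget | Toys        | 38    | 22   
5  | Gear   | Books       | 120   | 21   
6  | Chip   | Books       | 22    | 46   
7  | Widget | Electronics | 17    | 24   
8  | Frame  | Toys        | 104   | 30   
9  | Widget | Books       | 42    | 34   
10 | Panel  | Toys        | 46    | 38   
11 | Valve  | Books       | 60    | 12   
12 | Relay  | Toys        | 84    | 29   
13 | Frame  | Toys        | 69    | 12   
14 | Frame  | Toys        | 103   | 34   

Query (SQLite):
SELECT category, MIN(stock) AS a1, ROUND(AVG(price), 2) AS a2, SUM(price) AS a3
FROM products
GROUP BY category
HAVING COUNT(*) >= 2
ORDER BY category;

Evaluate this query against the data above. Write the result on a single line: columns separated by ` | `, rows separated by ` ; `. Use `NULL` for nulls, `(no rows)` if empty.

Books | 12 | 71.8 | 359 ; Electronics | 20 | 57 | 114 ; Toys | 12 | 74 | 444

Group products by category.
Per group compute: MIN(stock), ROUND(AVG(price), 2), SUM(price).
HAVING: drop groups with fewer than 2 rows.
  Books: ids {3, 5, 6, 9, 11} → MIN(stock)=12, ROUND(AVG(price), 2)=71.8, SUM(price)=359
  Electronics: ids {1, 7} → MIN(stock)=20, ROUND(AVG(price), 2)=57, SUM(price)=114
  Sports: ids {2} → MIN(stock)=37, ROUND(AVG(price), 2)=86, SUM(price)=86
  Toys: ids {4, 8, 10, 12, 13, 14} → MIN(stock)=12, ROUND(AVG(price), 2)=74, SUM(price)=444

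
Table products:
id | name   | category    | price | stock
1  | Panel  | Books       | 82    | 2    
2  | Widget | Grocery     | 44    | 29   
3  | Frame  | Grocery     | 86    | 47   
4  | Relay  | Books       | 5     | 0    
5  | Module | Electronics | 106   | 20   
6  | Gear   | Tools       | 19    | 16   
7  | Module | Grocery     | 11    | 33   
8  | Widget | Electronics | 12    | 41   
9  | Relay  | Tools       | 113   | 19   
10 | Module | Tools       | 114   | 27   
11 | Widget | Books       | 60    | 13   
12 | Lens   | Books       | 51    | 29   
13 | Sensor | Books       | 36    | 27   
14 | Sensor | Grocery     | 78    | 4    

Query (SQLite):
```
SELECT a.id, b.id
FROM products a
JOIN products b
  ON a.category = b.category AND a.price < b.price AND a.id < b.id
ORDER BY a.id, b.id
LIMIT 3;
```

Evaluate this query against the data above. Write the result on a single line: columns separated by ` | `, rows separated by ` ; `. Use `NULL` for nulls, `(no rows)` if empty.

2 | 3 ; 2 | 14 ; 4 | 11

Pairs (a,b) with same category, a.price < b.price, a.id < b.id.
category groups: Books:{1,4,11,12,13} Electronics:{5,8} Grocery:{2,3,7,14} Tools:{6,9,10}
Ordered by (a.id, b.id); first 3.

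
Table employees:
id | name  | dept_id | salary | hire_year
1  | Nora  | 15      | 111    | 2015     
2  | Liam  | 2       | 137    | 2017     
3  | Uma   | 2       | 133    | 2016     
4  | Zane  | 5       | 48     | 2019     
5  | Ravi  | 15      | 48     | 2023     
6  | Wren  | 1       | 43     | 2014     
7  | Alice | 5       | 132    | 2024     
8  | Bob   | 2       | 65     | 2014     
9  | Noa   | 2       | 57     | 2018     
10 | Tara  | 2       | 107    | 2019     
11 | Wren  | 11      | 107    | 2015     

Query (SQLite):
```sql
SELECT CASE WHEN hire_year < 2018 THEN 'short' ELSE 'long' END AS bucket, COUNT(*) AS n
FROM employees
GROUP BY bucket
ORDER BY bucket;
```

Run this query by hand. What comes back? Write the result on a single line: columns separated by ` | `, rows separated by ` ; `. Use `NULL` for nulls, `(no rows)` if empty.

long | 5 ; short | 6

Bucket rows by hire_year < 2018 → 'short' else 'long'; count each bucket.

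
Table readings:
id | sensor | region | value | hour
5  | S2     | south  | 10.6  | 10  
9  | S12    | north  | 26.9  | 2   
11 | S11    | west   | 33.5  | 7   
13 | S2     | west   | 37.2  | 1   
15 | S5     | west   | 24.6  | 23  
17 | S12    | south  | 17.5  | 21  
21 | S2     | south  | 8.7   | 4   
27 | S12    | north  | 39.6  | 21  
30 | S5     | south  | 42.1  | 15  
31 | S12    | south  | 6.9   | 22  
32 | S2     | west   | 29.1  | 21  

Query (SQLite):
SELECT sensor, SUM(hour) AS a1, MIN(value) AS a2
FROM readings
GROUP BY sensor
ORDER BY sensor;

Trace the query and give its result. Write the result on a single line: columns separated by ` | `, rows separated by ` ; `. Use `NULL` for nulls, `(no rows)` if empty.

Group readings by sensor.
Per group compute: SUM(hour), MIN(value).
  S11: ids {11} → SUM(hour)=7, MIN(value)=33.5
  S12: ids {9, 17, 27, 31} → SUM(hour)=66, MIN(value)=6.9
  S2: ids {5, 13, 21, 32} → SUM(hour)=36, MIN(value)=8.7
  S5: ids {15, 30} → SUM(hour)=38, MIN(value)=24.6

S11 | 7 | 33.5 ; S12 | 66 | 6.9 ; S2 | 36 | 8.7 ; S5 | 38 | 24.6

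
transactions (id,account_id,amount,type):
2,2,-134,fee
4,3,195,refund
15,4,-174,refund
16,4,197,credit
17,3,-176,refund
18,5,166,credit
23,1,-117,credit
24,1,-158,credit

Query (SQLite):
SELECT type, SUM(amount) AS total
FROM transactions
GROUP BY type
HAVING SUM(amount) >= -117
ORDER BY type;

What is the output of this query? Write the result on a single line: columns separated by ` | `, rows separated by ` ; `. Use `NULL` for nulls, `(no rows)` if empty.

credit | 88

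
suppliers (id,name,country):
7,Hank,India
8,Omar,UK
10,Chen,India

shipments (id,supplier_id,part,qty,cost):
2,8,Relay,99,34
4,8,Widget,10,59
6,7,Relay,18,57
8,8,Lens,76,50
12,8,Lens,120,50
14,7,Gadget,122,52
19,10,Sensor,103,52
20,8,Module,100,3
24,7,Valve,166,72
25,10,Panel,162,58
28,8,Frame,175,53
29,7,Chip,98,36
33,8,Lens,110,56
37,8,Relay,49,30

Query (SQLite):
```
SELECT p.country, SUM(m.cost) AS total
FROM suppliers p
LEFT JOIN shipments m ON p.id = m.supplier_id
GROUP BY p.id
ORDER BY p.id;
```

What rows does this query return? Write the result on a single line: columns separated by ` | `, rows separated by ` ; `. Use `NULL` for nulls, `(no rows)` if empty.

India | 217 ; UK | 335 ; India | 110

LEFT JOIN keeps every suppliers row; unmatched ones get NULL for shipments columns.
Group by suppliers.id and compute SUM(m.cost). SUM over an all-NULL group is NULL.
  7: ids {6, 14, 24, 29} → SUM(m.cost)=217
  8: ids {2, 4, 8, 12, 20, 28, 33, 37} → SUM(m.cost)=335
  10: ids {19, 25} → SUM(m.cost)=110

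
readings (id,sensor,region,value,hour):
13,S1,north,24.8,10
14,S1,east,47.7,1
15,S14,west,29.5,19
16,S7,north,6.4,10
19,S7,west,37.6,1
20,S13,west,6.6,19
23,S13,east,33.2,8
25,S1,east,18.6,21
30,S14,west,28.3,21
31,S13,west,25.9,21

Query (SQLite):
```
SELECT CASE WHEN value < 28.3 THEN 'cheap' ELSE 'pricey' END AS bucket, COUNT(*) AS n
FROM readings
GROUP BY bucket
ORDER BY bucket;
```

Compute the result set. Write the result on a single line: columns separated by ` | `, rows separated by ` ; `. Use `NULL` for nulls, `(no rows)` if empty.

Bucket rows by value < 28.3 → 'cheap' else 'pricey'; count each bucket.

cheap | 5 ; pricey | 5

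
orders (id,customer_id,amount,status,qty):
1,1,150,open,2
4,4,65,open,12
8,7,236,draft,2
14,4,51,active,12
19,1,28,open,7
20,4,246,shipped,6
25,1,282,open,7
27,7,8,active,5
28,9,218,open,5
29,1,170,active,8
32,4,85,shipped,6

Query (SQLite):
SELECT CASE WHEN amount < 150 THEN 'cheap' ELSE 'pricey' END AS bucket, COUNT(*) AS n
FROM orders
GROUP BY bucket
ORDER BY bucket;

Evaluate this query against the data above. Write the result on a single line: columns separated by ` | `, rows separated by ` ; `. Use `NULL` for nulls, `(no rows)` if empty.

cheap | 5 ; pricey | 6

Bucket rows by amount < 150 → 'cheap' else 'pricey'; count each bucket.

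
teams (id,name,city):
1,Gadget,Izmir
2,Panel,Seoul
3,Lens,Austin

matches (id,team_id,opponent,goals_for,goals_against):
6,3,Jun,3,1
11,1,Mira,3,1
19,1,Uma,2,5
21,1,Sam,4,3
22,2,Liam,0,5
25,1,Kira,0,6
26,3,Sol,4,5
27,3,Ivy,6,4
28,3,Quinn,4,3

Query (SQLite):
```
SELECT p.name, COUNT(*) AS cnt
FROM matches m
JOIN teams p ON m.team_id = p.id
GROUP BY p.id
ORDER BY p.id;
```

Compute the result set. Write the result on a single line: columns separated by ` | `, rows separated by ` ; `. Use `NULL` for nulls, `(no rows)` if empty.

Gadget | 4 ; Panel | 1 ; Lens | 4

Join each matches row to its teams via team_id.
Group joined rows by teams.id; compute COUNT(*) per group.
  1: ids {11, 19, 21, 25} → COUNT(*)=4
  2: ids {22} → COUNT(*)=1
  3: ids {6, 26, 27, 28} → COUNT(*)=4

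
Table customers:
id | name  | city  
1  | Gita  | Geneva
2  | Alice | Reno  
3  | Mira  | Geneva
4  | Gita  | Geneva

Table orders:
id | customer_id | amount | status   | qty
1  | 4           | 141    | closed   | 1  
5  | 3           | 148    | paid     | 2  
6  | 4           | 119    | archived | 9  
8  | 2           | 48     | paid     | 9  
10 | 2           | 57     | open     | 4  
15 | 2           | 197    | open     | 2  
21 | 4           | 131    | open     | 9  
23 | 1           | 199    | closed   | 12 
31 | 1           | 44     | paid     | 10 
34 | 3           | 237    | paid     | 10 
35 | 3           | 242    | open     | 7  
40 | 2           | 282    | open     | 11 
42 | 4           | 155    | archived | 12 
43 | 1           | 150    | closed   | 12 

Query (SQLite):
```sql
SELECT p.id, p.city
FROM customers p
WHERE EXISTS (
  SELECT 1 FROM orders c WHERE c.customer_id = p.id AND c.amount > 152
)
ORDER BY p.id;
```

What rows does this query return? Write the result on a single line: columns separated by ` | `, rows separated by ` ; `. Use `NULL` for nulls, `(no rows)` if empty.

1 | Geneva ; 2 | Reno ; 3 | Geneva ; 4 | Geneva

For each customers row, check whether any orders with matching customer_id has amount > 152.
Keep rows where that is true.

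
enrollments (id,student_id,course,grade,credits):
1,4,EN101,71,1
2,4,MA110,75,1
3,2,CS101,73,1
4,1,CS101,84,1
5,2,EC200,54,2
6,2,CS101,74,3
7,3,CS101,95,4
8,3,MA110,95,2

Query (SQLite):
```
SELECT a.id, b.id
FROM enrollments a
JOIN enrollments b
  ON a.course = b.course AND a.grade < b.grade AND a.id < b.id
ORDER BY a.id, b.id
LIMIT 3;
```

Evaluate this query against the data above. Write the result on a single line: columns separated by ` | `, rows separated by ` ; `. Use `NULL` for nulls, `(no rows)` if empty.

2 | 8 ; 3 | 4 ; 3 | 6

Pairs (a,b) with same course, a.grade < b.grade, a.id < b.id.
course groups: CS101:{3,4,6,7} EC200:{5} EN101:{1} MA110:{2,8}
Ordered by (a.id, b.id); first 3.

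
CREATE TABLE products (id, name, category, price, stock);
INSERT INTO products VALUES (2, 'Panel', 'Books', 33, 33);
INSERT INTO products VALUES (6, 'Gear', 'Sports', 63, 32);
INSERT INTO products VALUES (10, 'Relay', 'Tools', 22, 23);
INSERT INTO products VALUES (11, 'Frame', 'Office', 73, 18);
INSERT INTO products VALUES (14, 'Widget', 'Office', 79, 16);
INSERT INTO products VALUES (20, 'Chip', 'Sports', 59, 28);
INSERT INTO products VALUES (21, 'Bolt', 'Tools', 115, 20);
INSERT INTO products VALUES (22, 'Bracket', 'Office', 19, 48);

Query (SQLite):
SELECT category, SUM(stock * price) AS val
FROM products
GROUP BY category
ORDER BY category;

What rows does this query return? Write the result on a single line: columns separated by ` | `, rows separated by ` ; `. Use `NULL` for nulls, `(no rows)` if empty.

Books | 1089 ; Office | 3490 ; Sports | 3668 ; Tools | 2806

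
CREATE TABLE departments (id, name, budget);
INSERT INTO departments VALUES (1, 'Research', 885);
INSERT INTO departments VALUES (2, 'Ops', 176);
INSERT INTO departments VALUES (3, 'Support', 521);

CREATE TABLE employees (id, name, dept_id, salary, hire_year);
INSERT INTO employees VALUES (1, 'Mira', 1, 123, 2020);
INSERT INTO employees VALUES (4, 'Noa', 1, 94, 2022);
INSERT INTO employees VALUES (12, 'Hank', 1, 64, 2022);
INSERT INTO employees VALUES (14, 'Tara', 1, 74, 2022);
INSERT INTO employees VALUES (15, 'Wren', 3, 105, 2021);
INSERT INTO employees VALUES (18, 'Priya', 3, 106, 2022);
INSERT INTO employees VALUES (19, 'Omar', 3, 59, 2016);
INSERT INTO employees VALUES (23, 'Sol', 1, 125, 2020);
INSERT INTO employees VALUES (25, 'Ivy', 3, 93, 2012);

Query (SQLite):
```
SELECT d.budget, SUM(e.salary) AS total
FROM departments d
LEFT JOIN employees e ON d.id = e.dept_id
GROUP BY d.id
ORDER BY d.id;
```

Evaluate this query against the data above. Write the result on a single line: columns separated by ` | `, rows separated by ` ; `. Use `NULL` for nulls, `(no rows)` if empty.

885 | 480 ; 176 | NULL ; 521 | 363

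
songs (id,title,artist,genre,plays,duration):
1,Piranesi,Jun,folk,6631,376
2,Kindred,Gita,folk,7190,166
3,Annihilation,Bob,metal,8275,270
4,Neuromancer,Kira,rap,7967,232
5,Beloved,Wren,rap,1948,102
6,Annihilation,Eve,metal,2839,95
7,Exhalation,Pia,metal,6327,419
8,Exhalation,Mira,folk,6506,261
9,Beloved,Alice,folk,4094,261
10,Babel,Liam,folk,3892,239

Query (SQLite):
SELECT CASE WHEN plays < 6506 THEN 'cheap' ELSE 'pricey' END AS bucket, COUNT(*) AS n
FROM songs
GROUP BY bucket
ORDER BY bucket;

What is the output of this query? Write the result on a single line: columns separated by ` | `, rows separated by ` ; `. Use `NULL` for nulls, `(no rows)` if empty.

Bucket rows by plays < 6506 → 'cheap' else 'pricey'; count each bucket.

cheap | 5 ; pricey | 5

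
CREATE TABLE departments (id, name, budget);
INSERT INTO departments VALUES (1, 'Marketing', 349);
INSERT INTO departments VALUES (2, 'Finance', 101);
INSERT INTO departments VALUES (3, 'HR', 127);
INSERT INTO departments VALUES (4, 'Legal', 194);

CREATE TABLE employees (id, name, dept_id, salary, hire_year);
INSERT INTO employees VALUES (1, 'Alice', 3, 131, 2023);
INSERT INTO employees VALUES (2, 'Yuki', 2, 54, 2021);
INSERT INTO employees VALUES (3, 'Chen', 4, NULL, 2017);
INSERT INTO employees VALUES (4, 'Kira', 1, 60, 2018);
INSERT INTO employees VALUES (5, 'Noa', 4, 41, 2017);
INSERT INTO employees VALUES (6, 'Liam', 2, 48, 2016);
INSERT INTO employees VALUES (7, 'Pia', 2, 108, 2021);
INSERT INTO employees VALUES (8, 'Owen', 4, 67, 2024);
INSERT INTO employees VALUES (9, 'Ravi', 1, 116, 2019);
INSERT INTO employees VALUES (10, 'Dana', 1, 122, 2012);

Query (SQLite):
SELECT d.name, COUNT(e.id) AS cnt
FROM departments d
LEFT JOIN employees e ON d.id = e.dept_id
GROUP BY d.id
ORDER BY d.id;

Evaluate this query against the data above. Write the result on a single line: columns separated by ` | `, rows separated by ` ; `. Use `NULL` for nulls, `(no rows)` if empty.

Marketing | 3 ; Finance | 3 ; HR | 1 ; Legal | 3

LEFT JOIN keeps every departments row; unmatched ones get NULL for employees columns.
Group by departments.id and compute COUNT(e.id). COUNT(col) of an all-NULL group is 0.
  1: ids {4, 9, 10} → COUNT(e.id)=3
  2: ids {2, 6, 7} → COUNT(e.id)=3
  3: ids {1} → COUNT(e.id)=1
  4: ids {3, 5, 8} → COUNT(e.id)=3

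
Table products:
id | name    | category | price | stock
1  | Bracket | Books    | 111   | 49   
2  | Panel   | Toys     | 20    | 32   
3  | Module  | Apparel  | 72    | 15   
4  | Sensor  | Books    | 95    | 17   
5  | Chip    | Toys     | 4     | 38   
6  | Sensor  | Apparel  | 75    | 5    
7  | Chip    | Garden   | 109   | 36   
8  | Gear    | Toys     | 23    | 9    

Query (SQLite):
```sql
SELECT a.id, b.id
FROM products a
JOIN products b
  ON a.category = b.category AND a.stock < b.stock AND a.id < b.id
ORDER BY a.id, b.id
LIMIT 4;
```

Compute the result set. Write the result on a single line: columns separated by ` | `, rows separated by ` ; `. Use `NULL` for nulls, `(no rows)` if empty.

2 | 5

Pairs (a,b) with same category, a.stock < b.stock, a.id < b.id.
category groups: Apparel:{3,6} Books:{1,4} Garden:{7} Toys:{2,5,8}
Ordered by (a.id, b.id); first 4.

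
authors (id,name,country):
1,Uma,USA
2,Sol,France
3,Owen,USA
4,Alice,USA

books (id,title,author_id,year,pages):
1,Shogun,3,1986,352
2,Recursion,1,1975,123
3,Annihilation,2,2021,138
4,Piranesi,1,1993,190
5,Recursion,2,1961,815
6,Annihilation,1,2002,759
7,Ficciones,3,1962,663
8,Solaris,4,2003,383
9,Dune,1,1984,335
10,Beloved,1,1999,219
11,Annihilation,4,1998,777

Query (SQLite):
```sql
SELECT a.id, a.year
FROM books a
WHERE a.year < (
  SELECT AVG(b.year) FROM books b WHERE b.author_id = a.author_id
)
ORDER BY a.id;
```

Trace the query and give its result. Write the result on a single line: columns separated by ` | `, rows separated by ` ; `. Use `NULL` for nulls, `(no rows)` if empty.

2 | 1975 ; 5 | 1961 ; 7 | 1962 ; 9 | 1984 ; 11 | 1998

For each books row a, compute AVG(year) over rows sharing a.author_id.
Keep row a if a.year < that per-group AVG.
  author_id=1: AVG(year) = 1990.6
  author_id=2: AVG(year) = 1991.0
  author_id=3: AVG(year) = 1974.0
  author_id=4: AVG(year) = 2000.5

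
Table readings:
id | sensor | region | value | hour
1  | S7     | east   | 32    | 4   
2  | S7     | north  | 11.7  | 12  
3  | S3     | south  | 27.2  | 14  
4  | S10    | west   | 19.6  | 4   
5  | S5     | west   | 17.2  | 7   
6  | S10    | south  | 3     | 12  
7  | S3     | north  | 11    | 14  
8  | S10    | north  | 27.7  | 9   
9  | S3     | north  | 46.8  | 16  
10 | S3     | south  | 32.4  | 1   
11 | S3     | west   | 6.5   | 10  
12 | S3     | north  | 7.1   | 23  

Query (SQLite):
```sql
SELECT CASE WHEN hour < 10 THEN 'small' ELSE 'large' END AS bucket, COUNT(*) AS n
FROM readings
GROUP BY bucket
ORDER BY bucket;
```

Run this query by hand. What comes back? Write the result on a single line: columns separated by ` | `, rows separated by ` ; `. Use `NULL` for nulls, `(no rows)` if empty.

Bucket rows by hour < 10 → 'small' else 'large'; count each bucket.

large | 7 ; small | 5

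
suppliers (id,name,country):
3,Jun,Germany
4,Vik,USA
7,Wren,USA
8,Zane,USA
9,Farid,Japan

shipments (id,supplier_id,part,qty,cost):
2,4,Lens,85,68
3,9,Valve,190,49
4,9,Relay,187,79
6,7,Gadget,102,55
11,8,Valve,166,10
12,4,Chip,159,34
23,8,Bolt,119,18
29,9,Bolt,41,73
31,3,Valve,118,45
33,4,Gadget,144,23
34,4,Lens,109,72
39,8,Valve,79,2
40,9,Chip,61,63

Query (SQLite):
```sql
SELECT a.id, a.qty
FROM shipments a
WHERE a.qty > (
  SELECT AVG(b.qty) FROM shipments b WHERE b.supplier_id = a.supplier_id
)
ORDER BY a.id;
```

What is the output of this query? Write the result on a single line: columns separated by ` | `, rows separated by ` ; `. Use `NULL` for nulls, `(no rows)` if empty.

For each shipments row a, compute AVG(qty) over rows sharing a.supplier_id.
Keep row a if a.qty > that per-group AVG.
  supplier_id=3: AVG(qty) = 118.0
  supplier_id=4: AVG(qty) = 124.25
  supplier_id=7: AVG(qty) = 102.0
  supplier_id=8: AVG(qty) = 121.333333
  supplier_id=9: AVG(qty) = 119.75

3 | 190 ; 4 | 187 ; 11 | 166 ; 12 | 159 ; 33 | 144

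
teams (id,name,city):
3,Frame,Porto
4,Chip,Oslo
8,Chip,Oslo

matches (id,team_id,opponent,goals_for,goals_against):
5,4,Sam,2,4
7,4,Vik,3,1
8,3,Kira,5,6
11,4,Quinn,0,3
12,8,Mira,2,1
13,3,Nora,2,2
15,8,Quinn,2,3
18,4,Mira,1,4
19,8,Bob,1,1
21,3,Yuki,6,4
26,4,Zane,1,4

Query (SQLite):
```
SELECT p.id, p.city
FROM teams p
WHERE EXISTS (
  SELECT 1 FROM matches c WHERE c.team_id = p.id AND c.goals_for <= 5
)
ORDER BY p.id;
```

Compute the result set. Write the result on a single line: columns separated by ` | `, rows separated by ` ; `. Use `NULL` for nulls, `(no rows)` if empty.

3 | Porto ; 4 | Oslo ; 8 | Oslo

For each teams row, check whether any matches with matching team_id has goals_for <= 5.
Keep rows where that is true.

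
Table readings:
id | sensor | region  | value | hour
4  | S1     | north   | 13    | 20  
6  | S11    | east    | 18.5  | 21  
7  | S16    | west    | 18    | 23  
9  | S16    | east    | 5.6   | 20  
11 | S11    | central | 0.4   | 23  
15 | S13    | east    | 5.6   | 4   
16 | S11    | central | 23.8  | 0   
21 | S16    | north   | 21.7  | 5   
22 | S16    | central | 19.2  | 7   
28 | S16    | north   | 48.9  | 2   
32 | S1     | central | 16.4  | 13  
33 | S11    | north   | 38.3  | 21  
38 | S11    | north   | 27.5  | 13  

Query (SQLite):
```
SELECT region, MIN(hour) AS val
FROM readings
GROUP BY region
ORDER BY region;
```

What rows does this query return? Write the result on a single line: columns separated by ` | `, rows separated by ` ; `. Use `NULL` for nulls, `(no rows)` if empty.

Partition readings by region; compute MIN(hour) within each group.
  central: ids {11, 16, 22, 32} → MIN(hour)=0
  east: ids {6, 9, 15} → MIN(hour)=4
  north: ids {4, 21, 28, 33, 38} → MIN(hour)=2
  west: ids {7} → MIN(hour)=23

central | 0 ; east | 4 ; north | 2 ; west | 23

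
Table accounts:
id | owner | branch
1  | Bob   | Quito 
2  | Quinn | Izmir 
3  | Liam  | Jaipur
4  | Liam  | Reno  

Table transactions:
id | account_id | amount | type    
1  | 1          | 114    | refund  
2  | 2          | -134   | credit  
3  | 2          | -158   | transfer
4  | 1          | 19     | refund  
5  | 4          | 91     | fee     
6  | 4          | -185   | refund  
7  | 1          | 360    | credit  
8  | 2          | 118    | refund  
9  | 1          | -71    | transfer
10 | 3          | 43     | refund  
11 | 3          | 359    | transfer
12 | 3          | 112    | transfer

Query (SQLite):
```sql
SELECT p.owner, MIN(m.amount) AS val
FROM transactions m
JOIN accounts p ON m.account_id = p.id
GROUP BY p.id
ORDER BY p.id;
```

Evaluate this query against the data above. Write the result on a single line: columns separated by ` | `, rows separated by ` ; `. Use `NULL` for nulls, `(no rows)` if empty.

Bob | -71 ; Quinn | -158 ; Liam | 43 ; Liam | -185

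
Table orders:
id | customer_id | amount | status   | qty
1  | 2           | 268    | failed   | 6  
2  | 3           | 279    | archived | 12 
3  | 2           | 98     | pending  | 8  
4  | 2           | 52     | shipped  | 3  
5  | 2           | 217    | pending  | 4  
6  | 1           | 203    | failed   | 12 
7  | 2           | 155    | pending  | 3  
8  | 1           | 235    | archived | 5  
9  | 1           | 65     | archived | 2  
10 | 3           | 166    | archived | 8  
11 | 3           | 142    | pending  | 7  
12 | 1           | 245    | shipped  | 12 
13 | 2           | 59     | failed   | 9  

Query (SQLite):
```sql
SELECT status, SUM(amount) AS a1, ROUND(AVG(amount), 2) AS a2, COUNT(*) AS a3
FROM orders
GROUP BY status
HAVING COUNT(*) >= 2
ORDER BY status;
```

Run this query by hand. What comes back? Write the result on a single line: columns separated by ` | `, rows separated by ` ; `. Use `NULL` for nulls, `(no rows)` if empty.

Group orders by status.
Per group compute: SUM(amount), ROUND(AVG(amount), 2), COUNT(*).
HAVING: drop groups with fewer than 2 rows.
  archived: ids {2, 8, 9, 10} → SUM(amount)=745, ROUND(AVG(amount), 2)=186.25, COUNT(*)=4
  failed: ids {1, 6, 13} → SUM(amount)=530, ROUND(AVG(amount), 2)=176.67, COUNT(*)=3
  pending: ids {3, 5, 7, 11} → SUM(amount)=612, ROUND(AVG(amount), 2)=153, COUNT(*)=4
  shipped: ids {4, 12} → SUM(amount)=297, ROUND(AVG(amount), 2)=148.5, COUNT(*)=2

archived | 745 | 186.25 | 4 ; failed | 530 | 176.67 | 3 ; pending | 612 | 153 | 4 ; shipped | 297 | 148.5 | 2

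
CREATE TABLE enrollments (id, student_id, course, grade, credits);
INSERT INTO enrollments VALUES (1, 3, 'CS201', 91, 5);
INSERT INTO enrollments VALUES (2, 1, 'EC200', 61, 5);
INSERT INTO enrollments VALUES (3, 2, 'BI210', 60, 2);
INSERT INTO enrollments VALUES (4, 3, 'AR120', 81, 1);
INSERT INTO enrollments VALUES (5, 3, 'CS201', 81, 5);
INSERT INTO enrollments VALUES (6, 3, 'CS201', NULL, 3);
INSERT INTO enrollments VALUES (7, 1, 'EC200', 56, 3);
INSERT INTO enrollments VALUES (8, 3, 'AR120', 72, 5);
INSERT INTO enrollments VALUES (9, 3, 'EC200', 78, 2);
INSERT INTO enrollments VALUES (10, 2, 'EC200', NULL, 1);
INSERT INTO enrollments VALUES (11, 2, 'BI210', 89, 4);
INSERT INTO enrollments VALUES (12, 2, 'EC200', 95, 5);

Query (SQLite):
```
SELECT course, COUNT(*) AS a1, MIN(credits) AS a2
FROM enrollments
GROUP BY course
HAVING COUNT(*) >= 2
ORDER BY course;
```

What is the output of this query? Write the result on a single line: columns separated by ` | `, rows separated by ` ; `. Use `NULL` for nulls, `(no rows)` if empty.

Group enrollments by course.
Per group compute: COUNT(*), MIN(credits).
HAVING: drop groups with fewer than 2 rows.
  AR120: ids {4, 8} → COUNT(*)=2, MIN(credits)=1
  BI210: ids {3, 11} → COUNT(*)=2, MIN(credits)=2
  CS201: ids {1, 5, 6} → COUNT(*)=3, MIN(credits)=3
  EC200: ids {2, 7, 9, 10, 12} → COUNT(*)=5, MIN(credits)=1

AR120 | 2 | 1 ; BI210 | 2 | 2 ; CS201 | 3 | 3 ; EC200 | 5 | 1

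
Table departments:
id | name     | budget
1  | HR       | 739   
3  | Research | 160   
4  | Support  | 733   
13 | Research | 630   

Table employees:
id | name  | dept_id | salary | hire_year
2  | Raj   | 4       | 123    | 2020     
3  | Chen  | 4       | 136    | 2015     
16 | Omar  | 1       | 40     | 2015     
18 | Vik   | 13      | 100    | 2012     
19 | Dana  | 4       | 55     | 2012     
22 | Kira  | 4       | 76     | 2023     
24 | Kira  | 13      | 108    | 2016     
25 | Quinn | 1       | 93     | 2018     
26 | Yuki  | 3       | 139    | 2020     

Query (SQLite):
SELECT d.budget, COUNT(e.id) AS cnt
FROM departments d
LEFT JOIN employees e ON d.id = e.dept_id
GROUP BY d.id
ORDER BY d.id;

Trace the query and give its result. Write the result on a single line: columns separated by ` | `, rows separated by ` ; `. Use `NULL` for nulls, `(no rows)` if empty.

739 | 2 ; 160 | 1 ; 733 | 4 ; 630 | 2

LEFT JOIN keeps every departments row; unmatched ones get NULL for employees columns.
Group by departments.id and compute COUNT(e.id). COUNT(col) of an all-NULL group is 0.
  1: ids {16, 25} → COUNT(e.id)=2
  3: ids {26} → COUNT(e.id)=1
  4: ids {2, 3, 19, 22} → COUNT(e.id)=4
  13: ids {18, 24} → COUNT(e.id)=2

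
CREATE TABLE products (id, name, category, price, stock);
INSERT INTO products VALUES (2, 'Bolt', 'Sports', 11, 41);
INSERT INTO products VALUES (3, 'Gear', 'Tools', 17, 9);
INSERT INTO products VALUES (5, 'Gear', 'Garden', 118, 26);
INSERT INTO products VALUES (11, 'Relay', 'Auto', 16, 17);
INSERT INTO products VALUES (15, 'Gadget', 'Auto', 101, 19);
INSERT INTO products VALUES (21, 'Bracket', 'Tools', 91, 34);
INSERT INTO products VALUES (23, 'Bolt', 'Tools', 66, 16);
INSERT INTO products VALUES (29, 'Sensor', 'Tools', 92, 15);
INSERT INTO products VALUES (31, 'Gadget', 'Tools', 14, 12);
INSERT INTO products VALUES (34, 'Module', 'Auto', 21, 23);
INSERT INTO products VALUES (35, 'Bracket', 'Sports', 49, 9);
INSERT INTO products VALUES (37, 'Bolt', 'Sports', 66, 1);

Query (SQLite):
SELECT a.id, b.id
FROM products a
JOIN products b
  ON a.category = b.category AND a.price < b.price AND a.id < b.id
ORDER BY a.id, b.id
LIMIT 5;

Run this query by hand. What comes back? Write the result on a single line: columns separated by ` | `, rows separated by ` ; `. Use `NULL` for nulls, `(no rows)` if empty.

2 | 35 ; 2 | 37 ; 3 | 21 ; 3 | 23 ; 3 | 29

Pairs (a,b) with same category, a.price < b.price, a.id < b.id.
category groups: Auto:{11,15,34} Garden:{5} Sports:{2,35,37} Tools:{3,21,23,29,31}
Ordered by (a.id, b.id); first 5.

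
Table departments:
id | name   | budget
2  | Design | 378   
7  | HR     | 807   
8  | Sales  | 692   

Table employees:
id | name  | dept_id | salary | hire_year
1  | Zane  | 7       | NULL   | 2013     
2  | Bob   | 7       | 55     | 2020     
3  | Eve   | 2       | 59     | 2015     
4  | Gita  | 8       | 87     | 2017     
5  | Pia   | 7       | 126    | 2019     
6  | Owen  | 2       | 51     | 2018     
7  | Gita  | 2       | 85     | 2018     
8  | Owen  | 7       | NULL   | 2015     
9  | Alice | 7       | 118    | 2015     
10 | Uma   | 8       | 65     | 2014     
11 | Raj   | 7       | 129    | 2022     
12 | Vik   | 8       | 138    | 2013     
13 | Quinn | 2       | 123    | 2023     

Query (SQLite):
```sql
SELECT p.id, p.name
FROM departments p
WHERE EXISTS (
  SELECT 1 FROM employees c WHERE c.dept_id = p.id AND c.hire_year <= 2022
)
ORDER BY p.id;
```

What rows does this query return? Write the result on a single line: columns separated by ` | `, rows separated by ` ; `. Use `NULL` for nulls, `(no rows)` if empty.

2 | Design ; 7 | HR ; 8 | Sales

For each departments row, check whether any employees with matching dept_id has hire_year <= 2022.
Keep rows where that is true.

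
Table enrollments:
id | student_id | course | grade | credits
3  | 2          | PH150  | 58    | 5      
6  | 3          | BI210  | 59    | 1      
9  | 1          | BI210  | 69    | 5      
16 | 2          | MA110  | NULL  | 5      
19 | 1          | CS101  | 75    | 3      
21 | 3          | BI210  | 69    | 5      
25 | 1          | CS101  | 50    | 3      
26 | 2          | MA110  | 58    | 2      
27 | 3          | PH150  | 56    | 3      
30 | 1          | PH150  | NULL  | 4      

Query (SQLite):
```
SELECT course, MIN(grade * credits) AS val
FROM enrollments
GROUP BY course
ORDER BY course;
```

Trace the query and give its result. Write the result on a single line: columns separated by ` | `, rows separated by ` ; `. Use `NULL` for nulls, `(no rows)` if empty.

BI210 | 59 ; CS101 | 150 ; MA110 | 116 ; PH150 | 168

For each row compute grade * credits.
Group by course; take MIN of the expression per group.
  BI210: ids {6, 9, 21} → MIN(grade * credits)=59
  CS101: ids {19, 25} → MIN(grade * credits)=150
  MA110: ids {16, 26} → MIN(grade * credits)=116
  PH150: ids {3, 27, 30} → MIN(grade * credits)=168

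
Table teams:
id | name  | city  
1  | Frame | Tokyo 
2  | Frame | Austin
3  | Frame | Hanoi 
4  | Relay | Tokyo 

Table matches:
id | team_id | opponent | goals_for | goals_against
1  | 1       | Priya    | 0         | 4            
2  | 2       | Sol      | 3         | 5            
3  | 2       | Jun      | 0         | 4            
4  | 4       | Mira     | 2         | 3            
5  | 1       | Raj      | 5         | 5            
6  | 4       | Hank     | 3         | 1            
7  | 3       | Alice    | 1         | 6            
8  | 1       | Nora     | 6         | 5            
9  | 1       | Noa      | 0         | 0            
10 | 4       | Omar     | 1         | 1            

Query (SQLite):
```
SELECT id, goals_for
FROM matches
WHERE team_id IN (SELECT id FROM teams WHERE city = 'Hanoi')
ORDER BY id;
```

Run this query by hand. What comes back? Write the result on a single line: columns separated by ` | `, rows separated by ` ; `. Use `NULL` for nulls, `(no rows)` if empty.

7 | 1

Inner query: teams.id where city = 'Hanoi'.
Outer: keep matches rows whose team_id is in that set.
Inner query → {3}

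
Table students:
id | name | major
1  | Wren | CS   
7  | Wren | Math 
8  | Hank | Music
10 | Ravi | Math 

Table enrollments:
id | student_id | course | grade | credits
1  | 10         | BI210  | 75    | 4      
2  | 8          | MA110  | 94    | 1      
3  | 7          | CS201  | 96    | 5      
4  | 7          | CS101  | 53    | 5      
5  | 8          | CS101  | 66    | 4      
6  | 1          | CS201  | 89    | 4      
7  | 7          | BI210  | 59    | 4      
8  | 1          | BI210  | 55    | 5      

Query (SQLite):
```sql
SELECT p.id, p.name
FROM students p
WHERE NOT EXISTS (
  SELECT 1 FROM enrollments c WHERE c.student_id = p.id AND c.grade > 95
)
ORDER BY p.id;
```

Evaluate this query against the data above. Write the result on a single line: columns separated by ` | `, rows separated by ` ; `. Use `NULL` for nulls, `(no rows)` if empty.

For each students row, check whether any enrollments with matching student_id has grade > 95.
Keep rows where that is false.

1 | Wren ; 8 | Hank ; 10 | Ravi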